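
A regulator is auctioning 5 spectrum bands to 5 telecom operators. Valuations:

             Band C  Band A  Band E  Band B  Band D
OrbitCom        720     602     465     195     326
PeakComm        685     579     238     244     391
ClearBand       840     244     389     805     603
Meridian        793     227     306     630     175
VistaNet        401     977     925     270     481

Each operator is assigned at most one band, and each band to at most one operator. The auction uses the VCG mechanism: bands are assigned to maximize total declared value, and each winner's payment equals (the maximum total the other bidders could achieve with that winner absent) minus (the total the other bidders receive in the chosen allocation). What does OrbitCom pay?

Efficient allocation: OrbitCom→Band A ($602M), PeakComm→Band D ($391M), ClearBand→Band B ($805M), Meridian→Band C ($793M), VistaNet→Band E ($925M); total welfare W = $3516M.
OrbitCom receives Band A at value $602M, so the others get W − 602 = $2914M.
Without OrbitCom: best allocation of the remaining 4 bidders over all 5 bands is PeakComm→Band A ($579M), ClearBand→Band B ($805M), Meridian→Band C ($793M), VistaNet→Band E ($925M), total $3102M.
VCG payment = (others' best without OrbitCom) − (others' welfare with OrbitCom) = 3102 − 2914 = $188M.

OrbitCom pays $188M.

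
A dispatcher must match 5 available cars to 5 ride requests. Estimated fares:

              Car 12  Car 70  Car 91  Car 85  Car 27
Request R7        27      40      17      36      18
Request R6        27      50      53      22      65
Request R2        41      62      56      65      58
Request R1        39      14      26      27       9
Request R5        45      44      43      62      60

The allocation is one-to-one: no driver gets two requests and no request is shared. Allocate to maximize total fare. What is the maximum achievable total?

Max total: $262

This is a one-to-one assignment (maximum-weight bipartite matching).
Optimal: Car 12→Request R1 ($39), Car 70→Request R7 ($40), Car 91→Request R2 ($56), Car 85→Request R5 ($62), Car 27→Request R6 ($65) — total 39+40+56+62+65 = $262.
Column-greedy (each request in turn goes to its best remaining driver) gives $252, worse by 10.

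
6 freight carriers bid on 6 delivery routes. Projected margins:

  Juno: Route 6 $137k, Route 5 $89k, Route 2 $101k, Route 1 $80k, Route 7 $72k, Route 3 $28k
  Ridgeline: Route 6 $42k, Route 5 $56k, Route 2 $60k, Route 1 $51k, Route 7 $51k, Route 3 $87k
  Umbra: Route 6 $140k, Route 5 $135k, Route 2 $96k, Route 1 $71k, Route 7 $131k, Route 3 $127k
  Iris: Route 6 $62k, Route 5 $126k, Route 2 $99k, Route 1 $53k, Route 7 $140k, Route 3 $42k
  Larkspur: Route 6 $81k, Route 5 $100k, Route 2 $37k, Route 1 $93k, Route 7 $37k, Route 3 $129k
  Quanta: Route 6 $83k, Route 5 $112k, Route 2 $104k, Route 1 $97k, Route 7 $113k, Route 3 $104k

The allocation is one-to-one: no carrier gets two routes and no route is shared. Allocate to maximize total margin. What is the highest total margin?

Max total: $698k

Optimal: Juno→Route 6 ($137k), Ridgeline→Route 2 ($60k), Umbra→Route 5 ($135k), Iris→Route 7 ($140k), Larkspur→Route 3 ($129k), Quanta→Route 1 ($97k) — total 137+60+135+140+129+97 = $698k.
Swapping Quanta↔Juno (Quanta→Route 6 $83k, Juno→Route 1 $80k) loses 71.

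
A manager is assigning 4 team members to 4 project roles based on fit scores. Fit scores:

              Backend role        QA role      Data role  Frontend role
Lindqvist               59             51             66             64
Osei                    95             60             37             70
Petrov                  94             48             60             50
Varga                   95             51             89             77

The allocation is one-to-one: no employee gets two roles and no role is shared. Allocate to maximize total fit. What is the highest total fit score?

Maximum total: 307 pts

Optimal: Lindqvist→Frontend role (64 pts), Osei→QA role (60 pts), Petrov→Backend role (94 pts), Varga→Data role (89 pts) — total 64+60+94+89 = 307 pts.
Max-entry greedy (repeatedly take the single best remaining cell) gives 296 pts, worse by 11.
Next-best assignment: Lindqvist→QA role, Osei→Frontend role, Petrov→Backend role, Varga→Data role = 304 pts.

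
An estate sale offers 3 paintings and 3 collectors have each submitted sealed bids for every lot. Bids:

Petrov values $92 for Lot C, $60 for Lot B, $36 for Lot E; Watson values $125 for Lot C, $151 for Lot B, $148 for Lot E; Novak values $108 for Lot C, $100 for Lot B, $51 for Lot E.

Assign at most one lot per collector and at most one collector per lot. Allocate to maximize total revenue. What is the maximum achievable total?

Optimal: Petrov→Lot C ($92), Watson→Lot E ($148), Novak→Lot B ($100) — total 92+148+100 = $340.
Row-greedy (each collector in turn takes its best remaining lot) gives $294, worse by 46.

Maximum total: $340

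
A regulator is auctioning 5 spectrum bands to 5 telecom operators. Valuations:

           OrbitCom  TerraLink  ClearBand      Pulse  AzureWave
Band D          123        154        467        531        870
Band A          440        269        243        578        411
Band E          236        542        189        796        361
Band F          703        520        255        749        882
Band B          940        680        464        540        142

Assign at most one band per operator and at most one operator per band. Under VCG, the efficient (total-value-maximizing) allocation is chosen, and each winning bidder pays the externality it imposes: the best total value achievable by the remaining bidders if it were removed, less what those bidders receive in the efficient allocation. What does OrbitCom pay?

OrbitCom pays $356M.

Efficient allocation: OrbitCom→Band B ($940M), TerraLink→Band E ($542M), ClearBand→Band D ($467M), Pulse→Band A ($578M), AzureWave→Band F ($882M); total welfare W = $3409M.
OrbitCom receives Band B at value $940M, so the others get W − 940 = $2469M.
Without OrbitCom: best allocation of the remaining 4 bidders over all 5 bands is TerraLink→Band B ($680M), ClearBand→Band D ($467M), Pulse→Band E ($796M), AzureWave→Band F ($882M), total $2825M.
VCG payment = (others' best without OrbitCom) − (others' welfare with OrbitCom) = 2825 − 2469 = $356M.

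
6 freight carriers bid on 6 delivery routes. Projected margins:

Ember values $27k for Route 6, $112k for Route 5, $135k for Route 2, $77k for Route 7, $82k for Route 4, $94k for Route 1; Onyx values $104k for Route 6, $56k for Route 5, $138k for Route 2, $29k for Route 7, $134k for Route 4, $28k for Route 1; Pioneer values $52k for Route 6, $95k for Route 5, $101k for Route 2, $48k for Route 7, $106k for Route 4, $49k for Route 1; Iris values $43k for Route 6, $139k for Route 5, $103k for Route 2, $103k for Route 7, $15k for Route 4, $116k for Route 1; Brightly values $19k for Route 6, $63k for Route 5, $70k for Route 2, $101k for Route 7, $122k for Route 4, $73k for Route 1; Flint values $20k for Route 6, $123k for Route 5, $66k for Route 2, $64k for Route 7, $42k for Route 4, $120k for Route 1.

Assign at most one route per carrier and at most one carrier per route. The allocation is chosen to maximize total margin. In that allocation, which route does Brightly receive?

Optimal: Ember→Route 2 ($135k), Onyx→Route 6 ($104k), Pioneer→Route 4 ($106k), Iris→Route 5 ($139k), Brightly→Route 7 ($101k), Flint→Route 1 ($120k) — total 135+104+106+139+101+120 = $705k.
Row-greedy (each carrier in turn takes its best remaining route) gives $601k, worse by 104.
Brightly's own top route is Route 4 ($122k), but forcing Brightly→Route 4 and reassigning the rest optimally gives only $679k — worse by 26.

Brightly receives Route 7.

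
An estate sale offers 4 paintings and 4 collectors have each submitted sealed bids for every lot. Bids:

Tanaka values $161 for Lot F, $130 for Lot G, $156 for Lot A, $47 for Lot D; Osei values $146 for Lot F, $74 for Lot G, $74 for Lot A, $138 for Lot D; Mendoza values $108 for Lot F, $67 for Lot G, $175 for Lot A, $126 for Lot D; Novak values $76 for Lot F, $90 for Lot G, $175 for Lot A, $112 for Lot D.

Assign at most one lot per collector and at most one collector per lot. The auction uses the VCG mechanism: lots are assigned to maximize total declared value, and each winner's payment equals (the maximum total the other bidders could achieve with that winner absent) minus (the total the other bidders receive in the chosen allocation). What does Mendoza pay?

Mendoza pays $23.

Efficient allocation: Tanaka→Lot G ($130), Osei→Lot F ($146), Mendoza→Lot D ($126), Novak→Lot A ($175); total welfare W = $577.
Mendoza receives Lot D at value $126, so the others get W − 126 = $451.
Without Mendoza: best allocation of the remaining 3 bidders over all 4 lots is Tanaka→Lot F ($161), Osei→Lot D ($138), Novak→Lot A ($175), total $474.
VCG payment = (others' best without Mendoza) − (others' welfare with Mendoza) = 474 − 451 = $23.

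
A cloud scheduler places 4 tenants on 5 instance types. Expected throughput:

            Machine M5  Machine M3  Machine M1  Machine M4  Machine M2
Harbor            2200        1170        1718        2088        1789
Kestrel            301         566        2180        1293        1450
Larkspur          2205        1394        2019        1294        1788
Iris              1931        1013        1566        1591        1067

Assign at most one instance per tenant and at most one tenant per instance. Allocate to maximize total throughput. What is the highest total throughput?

Treat this as an assignment problem: match each tenant to one instance.
Optimal: Harbor→Machine M4 (2088 ops/s), Kestrel→Machine M1 (2180 ops/s), Larkspur→Machine M2 (1788 ops/s), Iris→Machine M5 (1931 ops/s) — total 2088+2180+1788+1931 = 7987 ops/s.
Row-greedy (each tenant in turn takes its best remaining instance) gives 7759 ops/s, worse by 228.
Next-best assignment: Harbor→Machine M2, Kestrel→Machine M1, Larkspur→Machine M5, Iris→Machine M4 = 7765 ops/s.
Swapping Harbor↔Larkspur (Harbor→Machine M2 1789 ops/s, Larkspur→Machine M4 1294 ops/s) loses 793.
No other one-to-one assignment exceeds 7987 ops/s.

Maximum total: 7987 ops/s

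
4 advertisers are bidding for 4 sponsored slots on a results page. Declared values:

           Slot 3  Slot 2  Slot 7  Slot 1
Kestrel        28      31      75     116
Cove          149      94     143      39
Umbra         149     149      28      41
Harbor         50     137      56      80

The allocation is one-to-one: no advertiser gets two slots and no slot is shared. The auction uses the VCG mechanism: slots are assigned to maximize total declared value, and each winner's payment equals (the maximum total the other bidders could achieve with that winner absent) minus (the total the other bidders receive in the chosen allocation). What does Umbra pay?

Efficient allocation: Kestrel→Slot 1 ($116), Cove→Slot 7 ($143), Umbra→Slot 3 ($149), Harbor→Slot 2 ($137); total welfare W = $545.
Umbra receives Slot 3 at value $149, so the others get W − 149 = $396.
Without Umbra: best allocation of the remaining 3 bidders over all 4 slots is Kestrel→Slot 1 ($116), Cove→Slot 3 ($149), Harbor→Slot 2 ($137), total $402.
VCG payment = (others' best without Umbra) − (others' welfare with Umbra) = 402 − 396 = $6.

Umbra pays $6.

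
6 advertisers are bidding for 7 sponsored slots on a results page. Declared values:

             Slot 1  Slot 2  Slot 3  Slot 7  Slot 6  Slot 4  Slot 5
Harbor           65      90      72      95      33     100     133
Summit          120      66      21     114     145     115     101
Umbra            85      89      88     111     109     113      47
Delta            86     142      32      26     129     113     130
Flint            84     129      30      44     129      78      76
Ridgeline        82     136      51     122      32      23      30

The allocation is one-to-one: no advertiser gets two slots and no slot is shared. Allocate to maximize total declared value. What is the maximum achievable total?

Max total: $759

Optimal: Harbor→Slot 5 ($133), Summit→Slot 1 ($120), Umbra→Slot 4 ($113), Delta→Slot 2 ($142), Flint→Slot 6 ($129), Ridgeline→Slot 7 ($122) — total 133+120+113+142+129+122 = $759.
Row-greedy (each advertiser in turn takes its best remaining slot) gives $739, worse by 20.
Checked against all permutations: $759 is optimal.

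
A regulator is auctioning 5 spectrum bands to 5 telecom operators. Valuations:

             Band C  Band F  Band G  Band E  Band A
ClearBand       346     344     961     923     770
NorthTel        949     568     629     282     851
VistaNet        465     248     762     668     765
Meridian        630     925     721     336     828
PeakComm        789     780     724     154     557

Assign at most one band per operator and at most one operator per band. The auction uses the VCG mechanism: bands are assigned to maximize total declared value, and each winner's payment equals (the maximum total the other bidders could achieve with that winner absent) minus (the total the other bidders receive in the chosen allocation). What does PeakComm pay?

PeakComm pays $38M.

Efficient allocation: ClearBand→Band E ($923M), NorthTel→Band C ($949M), VistaNet→Band A ($765M), Meridian→Band F ($925M), PeakComm→Band G ($724M); total welfare W = $4286M.
PeakComm receives Band G at value $724M, so the others get W − 724 = $3562M.
Without PeakComm: best allocation of the remaining 4 bidders over all 5 bands is ClearBand→Band G ($961M), NorthTel→Band C ($949M), VistaNet→Band A ($765M), Meridian→Band F ($925M), total $3600M.
VCG payment = (others' best without PeakComm) − (others' welfare with PeakComm) = 3600 − 3562 = $38M.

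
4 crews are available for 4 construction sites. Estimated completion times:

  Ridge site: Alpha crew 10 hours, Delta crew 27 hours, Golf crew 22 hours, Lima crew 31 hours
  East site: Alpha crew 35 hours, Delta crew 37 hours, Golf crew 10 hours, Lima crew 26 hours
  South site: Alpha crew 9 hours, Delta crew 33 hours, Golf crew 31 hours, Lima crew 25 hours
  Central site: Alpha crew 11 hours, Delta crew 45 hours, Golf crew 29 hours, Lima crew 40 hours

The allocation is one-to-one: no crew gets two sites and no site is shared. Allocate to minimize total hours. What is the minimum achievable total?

Optimal: Alpha crew→Central site (11 hours), Delta crew→Ridge site (27 hours), Golf crew→East site (10 hours), Lima crew→South site (25 hours) — total 11+27+10+25 = 73 hours.
Column-greedy (each site in turn goes to its cheapest remaining crew) gives 90 hours, worse by 17.
Next-best assignment: Alpha crew→Central site, Delta crew→South site, Golf crew→East site, Lima crew→Ridge site = 85 hours.
No other one-to-one assignment undercuts 73 hours.

Minimum total: 73 hours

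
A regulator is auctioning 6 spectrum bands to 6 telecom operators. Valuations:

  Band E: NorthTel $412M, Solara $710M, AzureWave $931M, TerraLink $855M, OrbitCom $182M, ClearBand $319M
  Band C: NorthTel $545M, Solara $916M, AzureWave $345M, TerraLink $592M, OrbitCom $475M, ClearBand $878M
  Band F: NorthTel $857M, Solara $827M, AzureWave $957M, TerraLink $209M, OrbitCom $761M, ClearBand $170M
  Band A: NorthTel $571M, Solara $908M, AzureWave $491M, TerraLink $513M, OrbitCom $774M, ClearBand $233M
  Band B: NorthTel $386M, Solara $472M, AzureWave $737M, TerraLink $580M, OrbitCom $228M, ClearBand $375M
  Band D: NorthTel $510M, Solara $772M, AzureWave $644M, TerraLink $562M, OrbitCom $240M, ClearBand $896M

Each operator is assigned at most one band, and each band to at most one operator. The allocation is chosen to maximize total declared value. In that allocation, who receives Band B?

AzureWave receives Band B.

Optimal: NorthTel→Band F ($857M), Solara→Band C ($916M), AzureWave→Band B ($737M), TerraLink→Band E ($855M), OrbitCom→Band A ($774M), ClearBand→Band D ($896M) — total 857+916+737+855+774+896 = $5035M.
Next-best assignment: NorthTel→Band F, Solara→Band C, AzureWave→Band E, TerraLink→Band B, OrbitCom→Band A, ClearBand→Band D = $4954M.
AzureWave's own top band is Band F ($957M), but forcing AzureWave→Band F and reassigning the rest optimally gives only $4784M — worse by 251.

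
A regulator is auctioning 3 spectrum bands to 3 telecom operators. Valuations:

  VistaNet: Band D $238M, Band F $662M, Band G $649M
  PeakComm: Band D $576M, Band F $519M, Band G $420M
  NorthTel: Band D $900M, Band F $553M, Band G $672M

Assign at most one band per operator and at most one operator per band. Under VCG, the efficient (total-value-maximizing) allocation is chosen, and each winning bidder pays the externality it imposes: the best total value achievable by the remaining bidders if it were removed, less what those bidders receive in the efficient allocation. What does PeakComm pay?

Efficient allocation: VistaNet→Band G ($649M), PeakComm→Band F ($519M), NorthTel→Band D ($900M); total welfare W = $2068M.
PeakComm receives Band F at value $519M, so the others get W − 519 = $1549M.
Without PeakComm: best allocation of the remaining 2 bidders over all 3 bands is VistaNet→Band F ($662M), NorthTel→Band D ($900M), total $1562M.
VCG payment = (others' best without PeakComm) − (others' welfare with PeakComm) = 1562 − 1549 = $13M.

PeakComm pays $13M.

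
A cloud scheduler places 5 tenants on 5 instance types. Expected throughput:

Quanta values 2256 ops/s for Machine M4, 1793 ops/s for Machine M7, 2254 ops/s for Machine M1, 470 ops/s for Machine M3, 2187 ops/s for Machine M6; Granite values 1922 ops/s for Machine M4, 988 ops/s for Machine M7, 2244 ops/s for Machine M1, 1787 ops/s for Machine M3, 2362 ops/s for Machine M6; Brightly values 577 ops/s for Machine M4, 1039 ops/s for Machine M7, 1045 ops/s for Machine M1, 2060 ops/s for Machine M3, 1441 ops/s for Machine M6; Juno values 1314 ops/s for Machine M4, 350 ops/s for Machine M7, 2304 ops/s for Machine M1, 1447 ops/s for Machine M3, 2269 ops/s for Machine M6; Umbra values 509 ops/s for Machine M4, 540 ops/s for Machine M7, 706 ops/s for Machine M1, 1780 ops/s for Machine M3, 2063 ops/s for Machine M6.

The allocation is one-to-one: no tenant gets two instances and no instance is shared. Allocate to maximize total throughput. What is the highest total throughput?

Treat this as an assignment problem: match each tenant to one instance.
Optimal: Quanta→Machine M7 (1793 ops/s), Granite→Machine M4 (1922 ops/s), Brightly→Machine M3 (2060 ops/s), Juno→Machine M1 (2304 ops/s), Umbra→Machine M6 (2063 ops/s) — total 1793+1922+2060+2304+2063 = 10142 ops/s.
Swapping Umbra↔Juno (Umbra→Machine M1 706 ops/s, Juno→Machine M6 2269 ops/s) loses 1392.

Max total: 10142 ops/s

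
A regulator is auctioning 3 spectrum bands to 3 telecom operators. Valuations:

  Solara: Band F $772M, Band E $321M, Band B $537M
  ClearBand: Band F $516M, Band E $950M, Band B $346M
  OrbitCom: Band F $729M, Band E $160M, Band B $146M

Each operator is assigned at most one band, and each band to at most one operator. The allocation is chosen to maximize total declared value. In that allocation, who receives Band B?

Solara receives Band B.

Optimal: Solara→Band B ($537M), ClearBand→Band E ($950M), OrbitCom→Band F ($729M) — total 537+950+729 = $2216M.
Max-entry greedy (repeatedly take the single best remaining cell) gives $1868M, worse by 348.
Next-best assignment: Solara→Band F, ClearBand→Band E, OrbitCom→Band B = $1868M.
Solara's own top band is Band F ($772M), but forcing Solara→Band F and reassigning the rest optimally gives only $1868M — worse by 348.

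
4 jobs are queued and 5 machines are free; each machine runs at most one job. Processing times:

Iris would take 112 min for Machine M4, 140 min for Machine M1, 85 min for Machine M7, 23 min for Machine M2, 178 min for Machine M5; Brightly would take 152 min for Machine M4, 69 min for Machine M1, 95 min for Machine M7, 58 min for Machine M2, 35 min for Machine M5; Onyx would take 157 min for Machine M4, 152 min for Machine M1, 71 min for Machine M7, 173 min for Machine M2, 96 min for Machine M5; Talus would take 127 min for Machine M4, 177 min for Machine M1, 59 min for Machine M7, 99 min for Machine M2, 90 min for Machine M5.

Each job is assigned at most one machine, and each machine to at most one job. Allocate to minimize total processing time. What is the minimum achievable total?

Min total: 247 min

Optimal: Iris→Machine M2 (23 min), Brightly→Machine M1 (69 min), Onyx→Machine M5 (96 min), Talus→Machine M7 (59 min) — total 23+69+96+59 = 247 min.
Row-greedy (each job in turn takes its cheapest remaining machine) gives 256 min, worse by 9.
No other one-to-one assignment undercuts 247 min.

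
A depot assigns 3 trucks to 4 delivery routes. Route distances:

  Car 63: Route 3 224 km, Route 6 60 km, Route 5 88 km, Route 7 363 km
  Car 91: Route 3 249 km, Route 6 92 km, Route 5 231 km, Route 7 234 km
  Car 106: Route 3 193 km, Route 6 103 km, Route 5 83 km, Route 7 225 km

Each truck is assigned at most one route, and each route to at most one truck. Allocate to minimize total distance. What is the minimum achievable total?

Optimal: Car 63→Route 5 (88 km), Car 91→Route 6 (92 km), Car 106→Route 3 (193 km) — total 88+92+193 = 373 km.
Min-entry greedy (repeatedly take the single cheapest remaining cell) gives 377 km, worse by 4.
Swapping Car 91↔Car 63 (Car 91→Route 5 231 km, Car 63→Route 6 60 km) adds 111.
Checked against all permutations: 373 km is optimal.

Min total: 373 km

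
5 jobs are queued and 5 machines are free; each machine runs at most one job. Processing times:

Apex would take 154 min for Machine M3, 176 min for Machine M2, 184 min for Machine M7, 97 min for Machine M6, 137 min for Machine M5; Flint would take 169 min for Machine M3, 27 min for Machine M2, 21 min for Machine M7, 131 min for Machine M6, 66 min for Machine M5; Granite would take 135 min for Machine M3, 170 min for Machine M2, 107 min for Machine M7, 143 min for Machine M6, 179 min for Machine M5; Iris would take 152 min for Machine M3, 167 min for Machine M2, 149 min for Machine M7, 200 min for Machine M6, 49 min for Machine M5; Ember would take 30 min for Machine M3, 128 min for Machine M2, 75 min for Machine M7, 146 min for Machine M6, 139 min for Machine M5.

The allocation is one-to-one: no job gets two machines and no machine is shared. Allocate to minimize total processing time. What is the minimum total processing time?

This is a one-to-one assignment (minimum-cost bipartite matching).
Optimal: Apex→Machine M6 (97 min), Flint→Machine M2 (27 min), Granite→Machine M7 (107 min), Iris→Machine M5 (49 min), Ember→Machine M3 (30 min) — total 97+27+107+49+30 = 310 min.
Min-entry greedy (repeatedly take the single cheapest remaining cell) gives 367 min, worse by 57.
Next-best assignment: Apex→Machine M6, Flint→Machine M7, Granite→Machine M2, Iris→Machine M5, Ember→Machine M3 = 367 min.

Minimum total: 310 min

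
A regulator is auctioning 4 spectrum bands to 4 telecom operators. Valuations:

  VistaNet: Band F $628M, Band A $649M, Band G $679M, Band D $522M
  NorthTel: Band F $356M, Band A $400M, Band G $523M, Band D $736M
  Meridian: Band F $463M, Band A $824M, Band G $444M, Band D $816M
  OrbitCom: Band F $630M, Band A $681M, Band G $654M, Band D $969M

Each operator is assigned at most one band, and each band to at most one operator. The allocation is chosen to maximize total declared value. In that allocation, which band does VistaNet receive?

VistaNet receives Band F.

This is a one-to-one assignment (maximum-weight bipartite matching).
Optimal: VistaNet→Band F ($628M), NorthTel→Band G ($523M), Meridian→Band A ($824M), OrbitCom→Band D ($969M) — total 628+523+824+969 = $2944M.
Column-greedy (each band in turn goes to its best remaining operator) gives $2869M, worse by 75.
Every other assignment is strictly worse.
VistaNet's own top band is Band G ($679M), but forcing VistaNet→Band G and reassigning the rest optimally gives only $2869M — worse by 75.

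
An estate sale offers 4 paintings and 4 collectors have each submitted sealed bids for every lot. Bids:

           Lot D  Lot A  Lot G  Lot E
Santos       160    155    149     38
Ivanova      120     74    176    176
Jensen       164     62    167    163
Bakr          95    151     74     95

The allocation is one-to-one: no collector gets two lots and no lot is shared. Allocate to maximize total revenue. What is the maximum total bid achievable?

Maximum total: $654

This is a one-to-one assignment (maximum-weight bipartite matching).
Optimal: Santos→Lot D ($160), Ivanova→Lot E ($176), Jensen→Lot G ($167), Bakr→Lot A ($151) — total 160+176+167+151 = $654.
Max-entry greedy (repeatedly take the single best remaining cell) gives $590, worse by 64.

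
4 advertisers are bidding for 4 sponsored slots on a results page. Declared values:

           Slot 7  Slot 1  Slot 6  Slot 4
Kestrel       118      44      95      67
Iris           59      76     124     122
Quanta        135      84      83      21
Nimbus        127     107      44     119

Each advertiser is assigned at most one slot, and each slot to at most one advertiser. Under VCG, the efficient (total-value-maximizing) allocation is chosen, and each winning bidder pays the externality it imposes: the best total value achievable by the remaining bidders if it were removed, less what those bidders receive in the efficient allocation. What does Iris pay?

Iris pays $12.

Efficient allocation: Kestrel→Slot 6 ($95), Iris→Slot 4 ($122), Quanta→Slot 7 ($135), Nimbus→Slot 1 ($107); total welfare W = $459.
Iris receives Slot 4 at value $122, so the others get W − 122 = $337.
Without Iris: best allocation of the remaining 3 bidders over all 4 slots is Kestrel→Slot 6 ($95), Quanta→Slot 7 ($135), Nimbus→Slot 4 ($119), total $349.
VCG payment = (others' best without Iris) − (others' welfare with Iris) = 349 − 337 = $12.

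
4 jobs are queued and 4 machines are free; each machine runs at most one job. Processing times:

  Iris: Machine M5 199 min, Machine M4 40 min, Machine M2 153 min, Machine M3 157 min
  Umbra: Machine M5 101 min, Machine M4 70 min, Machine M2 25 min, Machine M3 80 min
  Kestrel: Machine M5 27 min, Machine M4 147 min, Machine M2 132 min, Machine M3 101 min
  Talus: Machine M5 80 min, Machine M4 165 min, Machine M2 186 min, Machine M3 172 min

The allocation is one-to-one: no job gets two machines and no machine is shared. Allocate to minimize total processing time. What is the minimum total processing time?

Optimal: Iris→Machine M4 (40 min), Umbra→Machine M2 (25 min), Kestrel→Machine M3 (101 min), Talus→Machine M5 (80 min) — total 40+25+101+80 = 246 min.
Min-entry greedy (repeatedly take the single cheapest remaining cell) gives 264 min, worse by 18.
Checked against all permutations: 246 min is optimal.

Min total: 246 min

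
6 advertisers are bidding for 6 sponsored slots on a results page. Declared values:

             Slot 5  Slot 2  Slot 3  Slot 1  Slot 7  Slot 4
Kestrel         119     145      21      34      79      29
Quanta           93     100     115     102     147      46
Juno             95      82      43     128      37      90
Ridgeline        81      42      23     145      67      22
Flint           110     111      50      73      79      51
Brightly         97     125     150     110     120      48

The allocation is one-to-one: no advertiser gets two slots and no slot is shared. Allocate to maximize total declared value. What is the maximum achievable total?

Maximum total: $787

Optimal: Kestrel→Slot 2 ($145), Quanta→Slot 7 ($147), Juno→Slot 4 ($90), Ridgeline→Slot 1 ($145), Flint→Slot 5 ($110), Brightly→Slot 3 ($150) — total 145+147+90+145+110+150 = $787.
Row-greedy (each advertiser in turn takes its best remaining slot) gives $702, worse by 85.
Next-best assignment: Kestrel→Slot 5, Quanta→Slot 7, Juno→Slot 4, Ridgeline→Slot 1, Flint→Slot 2, Brightly→Slot 3 = $762.
Swapping Quanta↔Flint (Quanta→Slot 5 $93, Flint→Slot 7 $79) loses 85.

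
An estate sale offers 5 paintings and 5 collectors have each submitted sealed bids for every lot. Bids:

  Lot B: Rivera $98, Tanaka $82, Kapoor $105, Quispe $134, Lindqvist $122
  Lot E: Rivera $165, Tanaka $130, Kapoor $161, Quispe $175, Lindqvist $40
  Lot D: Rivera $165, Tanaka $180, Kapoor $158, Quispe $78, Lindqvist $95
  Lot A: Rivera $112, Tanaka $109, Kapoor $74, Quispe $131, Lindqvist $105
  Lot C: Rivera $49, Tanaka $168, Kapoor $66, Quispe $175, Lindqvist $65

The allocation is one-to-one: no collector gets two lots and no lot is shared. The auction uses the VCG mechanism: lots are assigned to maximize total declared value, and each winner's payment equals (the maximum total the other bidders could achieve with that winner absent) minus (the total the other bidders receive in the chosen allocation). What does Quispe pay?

Efficient allocation: Rivera→Lot A ($112), Tanaka→Lot D ($180), Kapoor→Lot E ($161), Quispe→Lot C ($175), Lindqvist→Lot B ($122); total welfare W = $750.
Quispe receives Lot C at value $175, so the others get W − 175 = $575.
Without Quispe: best allocation of the remaining 4 bidders over all 5 lots is Rivera→Lot D ($165), Tanaka→Lot C ($168), Kapoor→Lot E ($161), Lindqvist→Lot B ($122), total $616.
VCG payment = (others' best without Quispe) − (others' welfare with Quispe) = 616 − 575 = $41.

Quispe pays $41.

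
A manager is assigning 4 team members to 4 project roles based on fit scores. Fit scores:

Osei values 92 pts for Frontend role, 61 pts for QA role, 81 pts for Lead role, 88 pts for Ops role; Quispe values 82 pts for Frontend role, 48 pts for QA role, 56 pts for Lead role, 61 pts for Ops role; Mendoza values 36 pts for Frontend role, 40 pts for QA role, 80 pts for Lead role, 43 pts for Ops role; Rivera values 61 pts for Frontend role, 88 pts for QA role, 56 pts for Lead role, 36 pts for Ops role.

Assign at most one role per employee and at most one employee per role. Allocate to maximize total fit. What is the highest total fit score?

Optimal: Osei→Ops role (88 pts), Quispe→Frontend role (82 pts), Mendoza→Lead role (80 pts), Rivera→QA role (88 pts) — total 88+82+80+88 = 338 pts.
Max-entry greedy (repeatedly take the single best remaining cell) gives 321 pts, worse by 17.

Max total: 338 pts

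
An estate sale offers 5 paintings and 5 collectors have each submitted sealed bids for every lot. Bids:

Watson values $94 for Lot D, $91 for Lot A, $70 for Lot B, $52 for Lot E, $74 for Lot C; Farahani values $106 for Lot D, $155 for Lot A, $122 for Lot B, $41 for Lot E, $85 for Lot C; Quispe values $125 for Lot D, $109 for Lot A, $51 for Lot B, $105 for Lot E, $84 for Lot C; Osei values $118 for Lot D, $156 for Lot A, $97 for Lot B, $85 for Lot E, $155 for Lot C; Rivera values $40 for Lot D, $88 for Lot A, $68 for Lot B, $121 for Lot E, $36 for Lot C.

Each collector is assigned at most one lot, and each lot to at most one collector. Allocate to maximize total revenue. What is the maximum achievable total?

Max total: $626

Optimal: Watson→Lot B ($70), Farahani→Lot A ($155), Quispe→Lot D ($125), Osei→Lot C ($155), Rivera→Lot E ($121) — total 70+155+125+155+121 = $626.
Max-entry greedy (repeatedly take the single best remaining cell) gives $598, worse by 28.
Next-best assignment: Watson→Lot A, Farahani→Lot B, Quispe→Lot D, Osei→Lot C, Rivera→Lot E = $614.
No other one-to-one assignment exceeds $626.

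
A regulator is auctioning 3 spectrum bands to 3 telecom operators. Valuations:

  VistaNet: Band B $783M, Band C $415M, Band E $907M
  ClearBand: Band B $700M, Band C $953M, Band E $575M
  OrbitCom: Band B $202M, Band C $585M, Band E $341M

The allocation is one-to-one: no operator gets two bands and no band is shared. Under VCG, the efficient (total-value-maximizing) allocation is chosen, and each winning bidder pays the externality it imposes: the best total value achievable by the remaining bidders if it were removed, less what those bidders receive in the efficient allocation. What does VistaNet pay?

Efficient allocation: VistaNet→Band E ($907M), ClearBand→Band B ($700M), OrbitCom→Band C ($585M); total welfare W = $2192M.
VistaNet receives Band E at value $907M, so the others get W − 907 = $1285M.
Without VistaNet: best allocation of the remaining 2 bidders over all 3 bands is ClearBand→Band C ($953M), OrbitCom→Band E ($341M), total $1294M.
VCG payment = (others' best without VistaNet) − (others' welfare with VistaNet) = 1294 − 1285 = $9M.

VistaNet pays $9M.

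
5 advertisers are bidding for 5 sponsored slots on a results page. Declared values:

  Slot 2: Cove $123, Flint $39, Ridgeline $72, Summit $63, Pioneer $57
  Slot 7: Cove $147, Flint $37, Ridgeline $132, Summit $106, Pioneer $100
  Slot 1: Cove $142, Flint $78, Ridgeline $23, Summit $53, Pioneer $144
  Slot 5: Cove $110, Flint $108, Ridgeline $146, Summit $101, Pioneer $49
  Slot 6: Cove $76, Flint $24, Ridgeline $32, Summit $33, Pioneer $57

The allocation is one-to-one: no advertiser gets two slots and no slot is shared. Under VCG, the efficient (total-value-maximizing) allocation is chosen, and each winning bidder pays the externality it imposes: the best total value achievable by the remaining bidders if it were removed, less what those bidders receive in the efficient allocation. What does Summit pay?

Efficient allocation: Cove→Slot 2 ($123), Flint→Slot 6 ($24), Ridgeline→Slot 5 ($146), Summit→Slot 7 ($106), Pioneer→Slot 1 ($144); total welfare W = $543.
Summit receives Slot 7 at value $106, so the others get W − 106 = $437.
Without Summit: best allocation of the remaining 4 bidders over all 5 slots is Cove→Slot 2 ($123), Flint→Slot 5 ($108), Ridgeline→Slot 7 ($132), Pioneer→Slot 1 ($144), total $507.
VCG payment = (others' best without Summit) − (others' welfare with Summit) = 507 − 437 = $70.

Summit pays $70.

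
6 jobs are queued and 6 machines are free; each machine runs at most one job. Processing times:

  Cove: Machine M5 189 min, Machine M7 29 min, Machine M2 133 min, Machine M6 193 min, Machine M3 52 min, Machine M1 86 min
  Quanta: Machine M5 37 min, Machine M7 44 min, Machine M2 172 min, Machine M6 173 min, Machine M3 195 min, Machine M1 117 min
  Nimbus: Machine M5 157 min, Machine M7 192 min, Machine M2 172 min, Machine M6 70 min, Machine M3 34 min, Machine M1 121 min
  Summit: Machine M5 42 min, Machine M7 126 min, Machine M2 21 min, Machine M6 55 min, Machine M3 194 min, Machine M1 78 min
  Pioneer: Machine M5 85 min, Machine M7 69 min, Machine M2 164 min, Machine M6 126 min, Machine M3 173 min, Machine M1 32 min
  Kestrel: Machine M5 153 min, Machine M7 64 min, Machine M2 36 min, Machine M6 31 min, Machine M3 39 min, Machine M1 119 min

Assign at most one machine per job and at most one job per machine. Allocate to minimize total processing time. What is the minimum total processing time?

Minimum total: 184 min

Optimal: Cove→Machine M7 (29 min), Quanta→Machine M5 (37 min), Nimbus→Machine M3 (34 min), Summit→Machine M2 (21 min), Pioneer→Machine M1 (32 min), Kestrel→Machine M6 (31 min) — total 29+37+34+21+32+31 = 184 min.
Next-best assignment: Cove→Machine M7, Quanta→Machine M5, Nimbus→Machine M3, Summit→Machine M6, Pioneer→Machine M1, Kestrel→Machine M2 = 223 min.
Swapping Summit↔Pioneer (Summit→Machine M1 78 min, Pioneer→Machine M2 164 min) adds 189.
Checked against all permutations: 184 min is optimal.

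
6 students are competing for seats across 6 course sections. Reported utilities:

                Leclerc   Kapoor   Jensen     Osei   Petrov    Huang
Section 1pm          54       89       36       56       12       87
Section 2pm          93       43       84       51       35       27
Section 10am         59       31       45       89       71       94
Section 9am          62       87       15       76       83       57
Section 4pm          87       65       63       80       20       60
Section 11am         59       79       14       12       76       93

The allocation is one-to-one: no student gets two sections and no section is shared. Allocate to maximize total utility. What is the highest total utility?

Maximum total: 525 points

This is a one-to-one assignment (maximum-weight bipartite matching).
Optimal: Leclerc→Section 4pm (87 points), Kapoor→Section 1pm (89 points), Jensen→Section 2pm (84 points), Osei→Section 10am (89 points), Petrov→Section 9am (83 points), Huang→Section 11am (93 points) — total 87+89+84+89+83+93 = 525 points.
Max-entry greedy (repeatedly take the single best remaining cell) gives 453 points, worse by 72.
Checked against all permutations: 525 points is optimal.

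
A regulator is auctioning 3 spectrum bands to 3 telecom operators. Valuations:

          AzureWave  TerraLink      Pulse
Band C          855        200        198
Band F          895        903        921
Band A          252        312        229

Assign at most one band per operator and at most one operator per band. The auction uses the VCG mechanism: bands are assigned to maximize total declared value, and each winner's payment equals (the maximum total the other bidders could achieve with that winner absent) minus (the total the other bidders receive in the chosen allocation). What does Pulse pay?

Pulse pays $591M.

Efficient allocation: AzureWave→Band C ($855M), TerraLink→Band A ($312M), Pulse→Band F ($921M); total welfare W = $2088M.
Pulse receives Band F at value $921M, so the others get W − 921 = $1167M.
Without Pulse: best allocation of the remaining 2 bidders over all 3 bands is AzureWave→Band C ($855M), TerraLink→Band F ($903M), total $1758M.
VCG payment = (others' best without Pulse) − (others' welfare with Pulse) = 1758 − 1167 = $591M.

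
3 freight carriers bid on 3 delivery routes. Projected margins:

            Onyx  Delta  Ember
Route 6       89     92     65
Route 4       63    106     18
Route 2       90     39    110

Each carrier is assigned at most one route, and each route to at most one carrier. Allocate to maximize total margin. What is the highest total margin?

Max total: $305k

Optimal: Onyx→Route 6 ($89k), Delta→Route 4 ($106k), Ember→Route 2 ($110k) — total 89+106+110 = $305k.
Column-greedy (each route in turn goes to its best remaining carrier) gives $265k, worse by 40.
Swapping Ember↔Onyx (Ember→Route 6 $65k, Onyx→Route 2 $90k) loses 44.
No other one-to-one assignment exceeds $305k.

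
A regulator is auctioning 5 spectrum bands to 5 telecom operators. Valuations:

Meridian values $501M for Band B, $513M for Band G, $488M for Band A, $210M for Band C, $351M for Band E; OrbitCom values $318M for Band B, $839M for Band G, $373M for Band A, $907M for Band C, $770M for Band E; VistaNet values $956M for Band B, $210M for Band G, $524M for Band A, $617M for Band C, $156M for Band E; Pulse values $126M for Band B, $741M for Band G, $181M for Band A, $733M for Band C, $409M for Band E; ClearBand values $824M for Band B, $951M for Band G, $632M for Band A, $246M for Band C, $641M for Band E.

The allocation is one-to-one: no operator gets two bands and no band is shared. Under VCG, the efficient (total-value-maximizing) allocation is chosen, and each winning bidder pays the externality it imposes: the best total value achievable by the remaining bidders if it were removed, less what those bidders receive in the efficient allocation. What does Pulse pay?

Efficient allocation: Meridian→Band A ($488M), OrbitCom→Band E ($770M), VistaNet→Band B ($956M), Pulse→Band C ($733M), ClearBand→Band G ($951M); total welfare W = $3898M.
Pulse receives Band C at value $733M, so the others get W − 733 = $3165M.
Without Pulse: best allocation of the remaining 4 bidders over all 5 bands is Meridian→Band A ($488M), OrbitCom→Band C ($907M), VistaNet→Band B ($956M), ClearBand→Band G ($951M), total $3302M.
VCG payment = (others' best without Pulse) − (others' welfare with Pulse) = 3302 − 3165 = $137M.

Pulse pays $137M.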